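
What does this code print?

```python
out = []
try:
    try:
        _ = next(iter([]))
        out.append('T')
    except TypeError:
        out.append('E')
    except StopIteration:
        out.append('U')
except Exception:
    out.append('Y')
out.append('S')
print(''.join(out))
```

Execution trace: 'U' (inner except StopIteration) → 'S' (after the try/except). Output: US

Answer: US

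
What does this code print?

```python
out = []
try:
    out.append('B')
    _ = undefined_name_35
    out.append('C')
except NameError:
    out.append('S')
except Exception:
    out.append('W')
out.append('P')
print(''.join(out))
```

Execution trace: 'B' (try body) → 'S' (except NameError) → 'P' (after the try/except). Output: BSP

Answer: BSP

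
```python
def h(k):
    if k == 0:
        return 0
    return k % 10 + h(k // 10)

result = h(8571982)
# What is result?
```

Sum of digits of 8571982: 2 + 8 + 9 + 1 + 7 + 5 + 8 = 40

Answer: 40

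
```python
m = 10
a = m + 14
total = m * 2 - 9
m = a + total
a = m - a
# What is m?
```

Trace:
`m = 10` → m = 10
`a = m + 14` → a = 24
`total = m * 2 - 9` → total = 11
`m = a + total` → m = 35
`a = m - a` → a = 11
So m = 35

Answer: 35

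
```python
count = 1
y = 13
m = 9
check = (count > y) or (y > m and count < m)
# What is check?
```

Trace:
`count = 1` → count = 1
`y = 13` → y = 13
`m = 9` → m = 9
`check = (count > y) or (y > m and count < m)` → check = True
So check = True

Answer: True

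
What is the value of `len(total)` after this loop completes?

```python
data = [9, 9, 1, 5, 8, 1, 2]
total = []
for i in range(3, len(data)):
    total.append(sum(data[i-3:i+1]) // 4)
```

Number of 4-element averages
`total` takes the values: [] → [6] → [6, 5] → [6, 5, 3] → [6, 5, 3, 4]
So `len(total)` = 4

Answer: 4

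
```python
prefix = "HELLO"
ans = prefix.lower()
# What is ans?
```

Trace:
`prefix = "HELLO"` → prefix = 'HELLO'
`ans = prefix.lower()` → ans = 'hello'
So ans = 'hello'

Answer: 'hello'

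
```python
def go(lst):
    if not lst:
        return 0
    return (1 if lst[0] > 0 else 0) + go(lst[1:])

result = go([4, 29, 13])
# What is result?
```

Count of positive elements in [4, 29, 13] = 3

Answer: 3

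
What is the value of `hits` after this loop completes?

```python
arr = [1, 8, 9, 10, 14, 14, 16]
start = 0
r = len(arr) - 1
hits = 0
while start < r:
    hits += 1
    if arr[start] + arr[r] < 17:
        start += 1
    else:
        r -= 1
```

Steps to find pair summing to 17
`hits` takes the values: 0 → 1 → 2 → 3 → 4 → 5 → 6

Answer: 6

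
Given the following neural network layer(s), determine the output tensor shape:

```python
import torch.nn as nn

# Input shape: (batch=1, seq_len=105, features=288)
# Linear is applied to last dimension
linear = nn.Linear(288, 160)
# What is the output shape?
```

Input: (1, 105, 288) -> Output: (1, 105, 160)

Answer: (1, 105, 160)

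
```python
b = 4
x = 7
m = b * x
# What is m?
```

Trace:
`b = 4` → b = 4
`x = 7` → x = 7
`m = b * x` → m = 28
So m = 28

Answer: 28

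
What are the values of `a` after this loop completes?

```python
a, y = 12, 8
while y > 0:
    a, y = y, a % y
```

GCD of 12 and 8
`a` takes the values: 12 → 8 → 4

Answer: 4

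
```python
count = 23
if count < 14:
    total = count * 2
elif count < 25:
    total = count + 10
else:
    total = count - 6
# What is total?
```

Trace:
`count = 23` → count = 23
`if count < 14: ...` → count < 14 is False, count < 25 is True → total = 33
So total = 33

Answer: 33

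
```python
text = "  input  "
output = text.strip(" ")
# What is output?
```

Trace:
`text = "  input  "` → text = '  input  '
`output = text.strip(" ")` → output = 'input'
So output = 'input'

Answer: 'input'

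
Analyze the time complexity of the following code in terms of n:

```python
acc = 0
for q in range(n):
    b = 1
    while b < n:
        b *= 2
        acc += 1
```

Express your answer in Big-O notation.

Each loop level contributes: n × log n. Multiplying the contributions gives O(n log n).

Answer: O(n log n)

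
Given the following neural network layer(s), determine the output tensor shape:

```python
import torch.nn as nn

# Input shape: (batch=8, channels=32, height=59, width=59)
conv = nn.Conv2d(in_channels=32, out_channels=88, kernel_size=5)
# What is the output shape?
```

Input: (8, 32, 59, 59) -> Output: (8, 88, 55, 55)

Answer: (8, 88, 55, 55)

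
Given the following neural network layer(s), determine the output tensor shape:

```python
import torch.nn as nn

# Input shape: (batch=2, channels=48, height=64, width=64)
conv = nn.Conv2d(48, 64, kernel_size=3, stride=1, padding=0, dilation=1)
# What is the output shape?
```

Input: (2, 48, 64, 64) -> Output: (2, 64, 62, 62)

Answer: (2, 64, 62, 62)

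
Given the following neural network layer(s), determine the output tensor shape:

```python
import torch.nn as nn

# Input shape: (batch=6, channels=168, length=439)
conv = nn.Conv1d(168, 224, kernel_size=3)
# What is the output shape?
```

Input: (6, 168, 439) -> Output: (6, 224, 437)

Answer: (6, 224, 437)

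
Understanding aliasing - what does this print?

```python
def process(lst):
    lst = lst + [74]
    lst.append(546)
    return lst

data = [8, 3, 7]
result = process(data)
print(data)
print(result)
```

Key concept: rebinding parameter vs mutation.
Step by step:
`data = [8, 3, 7]` → data = [8, 3, 7]
`result = process(data)` → result = [8, 3, 7, 74, 546]
`print(data)` → prints [8, 3, 7]
`print(result)` → prints [8, 3, 7, 74, 546]

Answer:
[8, 3, 7]
[8, 3, 7, 74, 546]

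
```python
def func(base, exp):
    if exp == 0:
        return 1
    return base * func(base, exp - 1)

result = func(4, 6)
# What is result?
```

func(4, 6) = 4 * 4 * 4 * 4 * 4 * 4 = 4096

Answer: 4096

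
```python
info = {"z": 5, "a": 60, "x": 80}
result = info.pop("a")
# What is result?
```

Trace:
`info = {"z": 5, "a": 60, "x": 80}` → info = {'z': 5, 'a': 60, 'x': 80}
`result = info.pop("a")` → info = {'z': 5, 'x': 80}; result = 60
So result = 60

Answer: 60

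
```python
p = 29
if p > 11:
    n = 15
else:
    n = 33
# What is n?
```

Trace:
`p = 29` → p = 29
`if p > 11: ...` → p > 11 is True → n = 15
So n = 15

Answer: 15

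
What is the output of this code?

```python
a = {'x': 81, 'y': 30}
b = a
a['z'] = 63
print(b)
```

Key concept: dict aliasing.
Step by step:
`a = {'x': 81, 'y': 30}` → a = {'x': 81, 'y': 30}
`b = a` → b = {'x': 81, 'y': 30} (same object as a)
`a['z'] = 63` → a = {'x': 81, 'y': 30, 'z': 63} (same object as b); b = {'x': 81, 'y': 30, 'z': 63} (same object as a)
`print(b)` → prints {'x': 81, 'y': 30, 'z': 63}

Answer: {'x': 81, 'y': 30, 'z': 63}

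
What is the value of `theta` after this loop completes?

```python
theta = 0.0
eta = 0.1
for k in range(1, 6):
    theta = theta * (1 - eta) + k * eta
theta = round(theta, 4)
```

Moving average with lr=0.1
`theta` takes the values: 0.0 → 0.1 → 0.29 → 0.561 → 0.9049 → 1.31441 → 1.3144

Answer: 1.3144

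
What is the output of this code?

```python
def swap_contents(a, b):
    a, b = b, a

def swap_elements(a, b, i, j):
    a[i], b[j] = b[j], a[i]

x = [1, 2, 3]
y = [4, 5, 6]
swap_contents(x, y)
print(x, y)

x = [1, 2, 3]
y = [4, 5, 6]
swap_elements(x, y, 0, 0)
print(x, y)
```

Key concept: parameter rebinding vs mutation.
Step by step:
`x = [1, 2, 3]` → x = [1, 2, 3]
`y = [4, 5, 6]` → y = [4, 5, 6]
`swap_contents(x, y)` → no visible change to tracked variables
`print(x, y)` → prints [1, 2, 3] [4, 5, 6]
`x = [1, 2, 3]` → x = [1, 2, 3]
`y = [4, 5, 6]` → y = [4, 5, 6]
`swap_elements(x, y, 0, 0)` → x = [4, 2, 3]; y = [1, 5, 6]
`print(x, y)` → prints [4, 2, 3] [1, 5, 6]

Answer:
[1, 2, 3] [4, 5, 6]
[4, 2, 3] [1, 5, 6]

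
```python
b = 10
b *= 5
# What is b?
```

Trace:
`b = 10` → b = 10
`b *= 5` → b = 50
So b = 50

Answer: 50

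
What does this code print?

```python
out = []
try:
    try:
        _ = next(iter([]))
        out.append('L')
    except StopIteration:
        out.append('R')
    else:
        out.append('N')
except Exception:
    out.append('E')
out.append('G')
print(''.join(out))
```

Execution trace: 'R' (inner except StopIteration) → 'G' (after the try/except). Output: RG

Answer: RG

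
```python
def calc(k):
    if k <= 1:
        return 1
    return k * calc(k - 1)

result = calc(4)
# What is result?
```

calc(4) = 4 * 3 * 2 * 1 = 24

Answer: 24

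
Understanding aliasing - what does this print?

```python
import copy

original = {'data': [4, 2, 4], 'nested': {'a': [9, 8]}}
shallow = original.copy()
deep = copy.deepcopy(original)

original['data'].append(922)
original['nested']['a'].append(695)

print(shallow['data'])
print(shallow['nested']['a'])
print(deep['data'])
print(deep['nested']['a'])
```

Key concept: comparing shallow vs deep copy.
Step by step:
`original = {'data': [4, 2, 4], 'nested': {'a': [9, 8]}}` → original = {'data': [4, 2, 4], 'nested': {'a': [9, 8]}}
`shallow = original.copy()` → shallow = {'data': [4, 2, 4], 'nested': {'a': [9, 8]}}
`deep = copy.deepcopy(original)` → deep = {'data': [4, 2, 4], 'nested': {'a': [9, 8]}}
`original['data'].append(922)` → original = {'data': [4, 2, 4, 922], 'nested': {'a': [9, 8]}}; shallow = {'data': [4, 2, 4, 922], 'nested': {'a': [9, 8]}}
`original['nested']['a'].append(695)` → original = {'data': [4, 2, 4, 922], 'nested': {'a': [9, 8, 695]}}; shallow = {'data': [4, 2, 4, 922], 'nested': {'a': [9, 8, 695]}}
`print(shallow['data'])` → prints [4, 2, 4, 922]
`print(shallow['nested']['a'])` → prints [9, 8, 695]
`print(deep['data'])` → prints [4, 2, 4]
`print(deep['nested']['a'])` → prints [9, 8]

Answer:
[4, 2, 4, 922]
[9, 8, 695]
[4, 2, 4]
[9, 8]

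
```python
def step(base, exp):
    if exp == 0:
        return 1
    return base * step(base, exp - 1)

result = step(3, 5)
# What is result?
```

step(3, 5) = 3 * 3 * 3 * 3 * 3 = 243

Answer: 243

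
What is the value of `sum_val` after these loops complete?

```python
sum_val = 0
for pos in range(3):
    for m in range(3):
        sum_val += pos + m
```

Sum of all pos+m for pos,m in 3x3
`sum_val` takes the values: 0 → 1 → 3 → 4 → 6 → 9 → 11 → 14 → 18

Answer: 18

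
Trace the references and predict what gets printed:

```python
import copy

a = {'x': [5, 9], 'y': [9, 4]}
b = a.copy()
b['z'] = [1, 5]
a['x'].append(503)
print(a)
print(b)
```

Key concept: shallow copy of dict with mutable values.
Step by step:
`a = {'x': [5, 9], 'y': [9, 4]}` → a = {'x': [5, 9], 'y': [9, 4]}
`b = a.copy()` → b = {'x': [5, 9], 'y': [9, 4]}
`b['z'] = [1, 5]` → b = {'x': [5, 9], 'y': [9, 4], 'z': [1, 5]}
`a['x'].append(503)` → a = {'x': [5, 9, 503], 'y': [9, 4]}; b = {'x': [5, 9, 503], 'y': [9, 4], 'z': [1, 5]}
`print(a)` → prints {'x': [5, 9, 503], 'y': [9, 4]}
`print(b)` → prints {'x': [5, 9, 503], 'y': [9, 4], 'z': [1, 5]}

Answer:
{'x': [5, 9, 503], 'y': [9, 4]}
{'x': [5, 9, 503], 'y': [9, 4], 'z': [1, 5]}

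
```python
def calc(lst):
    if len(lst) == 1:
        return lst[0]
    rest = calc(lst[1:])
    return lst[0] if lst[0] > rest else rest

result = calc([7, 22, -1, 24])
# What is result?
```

Recursive max over [7, 22, -1, 24] = 24

Answer: 24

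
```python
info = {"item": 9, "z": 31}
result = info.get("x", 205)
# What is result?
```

Trace:
`info = {"item": 9, "z": 31}` → info = {'item': 9, 'z': 31}
`result = info.get("x", 205)` → result = 205
So result = 205

Answer: 205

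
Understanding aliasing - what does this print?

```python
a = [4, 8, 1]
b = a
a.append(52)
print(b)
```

Key concept: basic list aliasing.
Step by step:
`a = [4, 8, 1]` → a = [4, 8, 1]
`b = a` → b = [4, 8, 1] (same object as a)
`a.append(52)` → a = [4, 8, 1, 52] (same object as b); b = [4, 8, 1, 52] (same object as a)
`print(b)` → prints [4, 8, 1, 52]

Answer: [4, 8, 1, 52]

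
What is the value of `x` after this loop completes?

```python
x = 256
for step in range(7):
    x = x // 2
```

Halve 7 times: 256 // 2^7 = 2
`x` takes the values: 256 → 128 → 64 → 32 → 16 → 8 → 4 → 2

Answer: 2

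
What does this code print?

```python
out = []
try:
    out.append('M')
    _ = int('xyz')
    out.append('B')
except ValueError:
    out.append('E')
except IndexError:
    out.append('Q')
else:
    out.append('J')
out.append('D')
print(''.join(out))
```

Execution trace: 'M' (try body) → 'E' (except ValueError) → 'D' (after the try/except). Output: MED

Answer: MED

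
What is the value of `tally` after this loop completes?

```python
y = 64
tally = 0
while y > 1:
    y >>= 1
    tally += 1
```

Count right shifts until 1
`tally` takes the values: 0 → 1 → 2 → 3 → 4 → 5 → 6

Answer: 6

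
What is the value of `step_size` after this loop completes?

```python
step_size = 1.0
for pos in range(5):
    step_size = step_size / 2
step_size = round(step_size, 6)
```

Halving LR 5 times: 1 / 2^5
`step_size` takes the values: 1.0 → 0.5 → 0.25 → 0.125 → 0.0625 → 0.03125

Answer: 0.03125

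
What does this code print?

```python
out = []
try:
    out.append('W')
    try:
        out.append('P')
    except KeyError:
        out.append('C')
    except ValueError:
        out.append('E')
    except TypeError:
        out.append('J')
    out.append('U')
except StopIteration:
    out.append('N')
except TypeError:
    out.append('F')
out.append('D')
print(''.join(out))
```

Execution trace: 'W' (try body) → 'P' (inner try body, no exception) → 'U' (try body, no exception) → 'D' (after the try/except). Output: WPUD

Answer: WPUD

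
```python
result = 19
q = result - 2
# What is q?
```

Trace:
`result = 19` → result = 19
`q = result - 2` → q = 17
So q = 17

Answer: 17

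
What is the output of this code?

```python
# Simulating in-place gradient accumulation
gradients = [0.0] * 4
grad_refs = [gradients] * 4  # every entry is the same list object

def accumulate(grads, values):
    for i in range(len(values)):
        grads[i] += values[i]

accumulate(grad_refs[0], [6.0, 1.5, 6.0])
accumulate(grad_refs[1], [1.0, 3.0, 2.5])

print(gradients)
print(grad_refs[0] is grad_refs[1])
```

Key concept: gradient accumulation aliasing.
Step by step:
`gradients = [0.0] * 4` → gradients = [0.0, 0.0, 0.0, 0.0]
`grad_refs = [gradients] * 4` → grad_refs = [[0.0, 0.0, 0.0, 0.0], [0.0, 0.0, 0.0, 0.0], [0.0, 0.0, 0.0, 0.0], [0.0, 0.0, 0.0, 0.0]]
`accumulate(grad_refs[0], [6.0, 1.5, 6.0])` → gradients = [6.0, 1.5, 6.0, 0.0]; grad_refs = [[6.0, 1.5, 6.0, 0.0], [6.0, 1.5, 6.0, 0.0], [6.0, 1.5, 6.0, 0.0], [6.0, 1.5, 6.0, 0.0]]
`accumulate(grad_refs[1], [1.0, 3.0, 2.5])` → gradients = [7.0, 4.5, 8.5, 0.0]; grad_refs = [[7.0, 4.5, 8.5, 0.0], [7.0, 4.5, 8.5, 0.0], [7.0, 4.5, 8.5, 0.0], [7.0, 4.5, 8.5, 0.0]]
`print(gradients)` → prints [7.0, 4.5, 8.5, 0.0]
`print(grad_refs[0] is grad_refs[1])` → prints True

Answer:
[7.0, 4.5, 8.5, 0.0]
True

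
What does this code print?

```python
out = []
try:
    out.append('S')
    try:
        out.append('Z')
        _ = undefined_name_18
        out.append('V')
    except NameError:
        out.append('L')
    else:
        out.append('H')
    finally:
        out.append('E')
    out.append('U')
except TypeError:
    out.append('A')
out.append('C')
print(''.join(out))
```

Execution trace: 'S' (try body) → 'Z' (inner try body) → 'L' (inner except NameError) → 'E' (inner finally) → 'U' (try body, no exception) → 'C' (after the try/except). Output: SZLEUC

Answer: SZLEUC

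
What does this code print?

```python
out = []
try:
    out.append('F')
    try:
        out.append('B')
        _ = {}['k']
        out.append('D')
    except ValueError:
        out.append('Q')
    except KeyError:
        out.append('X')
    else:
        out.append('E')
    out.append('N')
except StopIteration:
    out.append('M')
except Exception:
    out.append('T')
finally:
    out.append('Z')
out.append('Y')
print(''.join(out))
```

Execution trace: 'F' (try body) → 'B' (inner try body) → 'X' (inner except KeyError) → 'N' (try body, no exception) → 'Z' (finally) → 'Y' (after the try/except). Output: FBXNZY

Answer: FBXNZY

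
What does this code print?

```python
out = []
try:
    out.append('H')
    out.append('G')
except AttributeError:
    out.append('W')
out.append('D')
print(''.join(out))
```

Execution trace: 'H' (try body) → 'G' (try body, no exception) → 'D' (after the try/except). Output: HGD

Answer: HGD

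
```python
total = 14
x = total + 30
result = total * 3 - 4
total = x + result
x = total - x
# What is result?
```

Trace:
`total = 14` → total = 14
`x = total + 30` → x = 44
`result = total * 3 - 4` → result = 38
`total = x + result` → total = 82
`x = total - x` → x = 38
So result = 38

Answer: 38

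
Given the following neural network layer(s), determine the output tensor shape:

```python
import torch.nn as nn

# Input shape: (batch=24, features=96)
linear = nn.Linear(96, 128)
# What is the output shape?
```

Input: (24, 96) -> Output: (24, 128)

Answer: (24, 128)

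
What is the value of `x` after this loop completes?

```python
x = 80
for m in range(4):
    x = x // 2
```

Halve 4 times: 80 // 2^4 = 5
`x` takes the values: 80 → 40 → 20 → 10 → 5

Answer: 5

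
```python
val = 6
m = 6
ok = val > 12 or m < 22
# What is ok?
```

Trace:
`val = 6` → val = 6
`m = 6` → m = 6
`ok = val > 12 or m < 22` → ok = True
So ok = True

Answer: True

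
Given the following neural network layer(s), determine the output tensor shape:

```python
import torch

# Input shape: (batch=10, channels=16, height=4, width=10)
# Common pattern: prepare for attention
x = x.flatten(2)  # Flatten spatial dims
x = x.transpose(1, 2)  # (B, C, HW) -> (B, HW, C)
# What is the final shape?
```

Input: (10, 16, 4, 10) -> after flatten(2): (10, 16, 40) -> Output: (10, 40, 16)

Answer: (10, 40, 16)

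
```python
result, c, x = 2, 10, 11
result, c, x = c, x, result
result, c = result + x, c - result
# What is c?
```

Trace:
`result, c, x = 2, 10, 11` → result = 2; c = 10; x = 11
`result, c, x = c, x, result` → result = 10; c = 11; x = 2
`result, c = result + x, c - result` → result = 12; c = 1
So c = 1

Answer: 1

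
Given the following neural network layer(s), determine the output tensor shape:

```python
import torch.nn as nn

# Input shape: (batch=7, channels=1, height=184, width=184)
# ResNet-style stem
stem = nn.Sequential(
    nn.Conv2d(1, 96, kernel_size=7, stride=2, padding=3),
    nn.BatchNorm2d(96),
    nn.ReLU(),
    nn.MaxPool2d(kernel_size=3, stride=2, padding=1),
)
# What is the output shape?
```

Input: (7, 1, 184, 184) -> after Conv2d 7x7 stride=2: (7, 96, 92, 92) -> Output: (7, 96, 46, 46)

Answer: (7, 96, 46, 46)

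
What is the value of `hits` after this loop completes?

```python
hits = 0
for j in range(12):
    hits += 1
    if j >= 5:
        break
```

Loop breaks when j reaches 5, hits is 6
`hits` takes the values: 0 → 1 → 2 → 3 → 4 → 5 → 6

Answer: 6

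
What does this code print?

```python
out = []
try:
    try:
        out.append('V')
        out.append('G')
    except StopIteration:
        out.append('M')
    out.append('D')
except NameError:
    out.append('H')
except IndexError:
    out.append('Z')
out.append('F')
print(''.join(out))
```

Execution trace: 'V' (inner try body) → 'G' (inner try body, no exception) → 'D' (try body, no exception) → 'F' (after the try/except). Output: VGDF

Answer: VGDF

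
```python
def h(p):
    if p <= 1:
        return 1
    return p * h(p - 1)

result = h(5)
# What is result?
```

h(5) = 5 * 4 * 3 * 2 * 1 = 120

Answer: 120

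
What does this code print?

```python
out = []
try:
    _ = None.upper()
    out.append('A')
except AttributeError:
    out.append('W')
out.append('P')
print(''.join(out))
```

Execution trace: 'W' (except AttributeError) → 'P' (after the try/except). Output: WP

Answer: WP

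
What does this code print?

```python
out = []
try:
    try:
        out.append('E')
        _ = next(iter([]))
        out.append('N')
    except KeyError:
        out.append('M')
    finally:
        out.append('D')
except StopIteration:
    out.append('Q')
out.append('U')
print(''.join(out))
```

Execution trace: 'E' (try body) → 'D' (finally) → 'Q' (outer except StopIteration) → 'U' (after the try/except). Output: EDQU

Answer: EDQU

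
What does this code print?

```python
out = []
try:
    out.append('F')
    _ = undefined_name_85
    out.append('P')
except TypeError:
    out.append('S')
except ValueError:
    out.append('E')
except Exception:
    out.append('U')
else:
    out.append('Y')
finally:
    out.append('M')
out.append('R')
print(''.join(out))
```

Execution trace: 'F' (try body) → 'U' (except Exception) → 'M' (finally) → 'R' (after the try/except). Output: FUMR

Answer: FUMR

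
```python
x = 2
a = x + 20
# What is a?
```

Trace:
`x = 2` → x = 2
`a = x + 20` → a = 22
So a = 22

Answer: 22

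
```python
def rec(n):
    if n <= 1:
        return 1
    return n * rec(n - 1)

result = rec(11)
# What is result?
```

rec(11) = 11 * 10 * 9 * 8 * 7 * 6 * 5 * 4 * 3 * 2 * 1 = 39916800

Answer: 39916800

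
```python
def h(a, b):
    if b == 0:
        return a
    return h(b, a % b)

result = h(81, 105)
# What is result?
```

h(81, 105) -> h(105, 81) -> h(81, 24) -> h(24, 9) -> h(9, 6) -> h(6, 3) -> h(3, 0) -> 3

Answer: 3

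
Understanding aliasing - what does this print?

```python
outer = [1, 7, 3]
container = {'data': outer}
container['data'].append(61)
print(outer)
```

Key concept: dict holds reference to list.
Step by step:
`outer = [1, 7, 3]` → outer = [1, 7, 3]
`container = {'data': outer}` → container = {'data': [1, 7, 3]}
`container['data'].append(61)` → outer = [1, 7, 3, 61]; container = {'data': [1, 7, 3, 61]}
`print(outer)` → prints [1, 7, 3, 61]

Answer: [1, 7, 3, 61]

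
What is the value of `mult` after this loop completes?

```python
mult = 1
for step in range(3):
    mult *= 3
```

3^3 = 27
`mult` takes the values: 1 → 3 → 9 → 27

Answer: 27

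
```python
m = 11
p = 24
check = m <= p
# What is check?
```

Trace:
`m = 11` → m = 11
`p = 24` → p = 24
`check = m <= p` → check = True
So check = True

Answer: True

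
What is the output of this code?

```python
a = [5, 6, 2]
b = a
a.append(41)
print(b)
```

Key concept: basic list aliasing.
Step by step:
`a = [5, 6, 2]` → a = [5, 6, 2]
`b = a` → b = [5, 6, 2] (same object as a)
`a.append(41)` → a = [5, 6, 2, 41] (same object as b); b = [5, 6, 2, 41] (same object as a)
`print(b)` → prints [5, 6, 2, 41]

Answer: [5, 6, 2, 41]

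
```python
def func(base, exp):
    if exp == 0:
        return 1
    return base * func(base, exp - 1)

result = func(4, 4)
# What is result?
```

func(4, 4) = 4 * 4 * 4 * 4 = 256

Answer: 256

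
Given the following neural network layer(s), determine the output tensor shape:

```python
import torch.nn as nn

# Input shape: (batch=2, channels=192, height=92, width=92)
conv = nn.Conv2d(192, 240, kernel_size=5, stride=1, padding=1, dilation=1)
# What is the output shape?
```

Input: (2, 192, 92, 92) -> Output: (2, 240, 90, 90)

Answer: (2, 240, 90, 90)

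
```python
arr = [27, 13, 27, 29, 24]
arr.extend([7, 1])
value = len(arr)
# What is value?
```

Trace:
`arr = [27, 13, 27, 29, 24]` → arr = [27, 13, 27, 29, 24]
`arr.extend([7, 1])` → arr = [27, 13, 27, 29, 24, 7, 1]
`value = len(arr)` → value = 7
So value = 7

Answer: 7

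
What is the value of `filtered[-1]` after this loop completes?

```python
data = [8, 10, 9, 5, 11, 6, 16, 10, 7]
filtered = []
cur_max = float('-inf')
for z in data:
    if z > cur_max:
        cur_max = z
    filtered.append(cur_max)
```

Running max ends at 16
`filtered` takes the values: [] → [8] → [8, 10] → [8, 10, 10] → [8, 10, 10, 10] → [8, 10, 10, 10, 11] → [8, 10, 10, 10, 11, 11] → [8, 10, 10, 10, 11, 11, 16] → [8, 10, 10, 10, 11, 11, 16, 16] → [8, 10, 10, 10, 11, 11, 16, 16, 16]
So `filtered[-1]` = 16

Answer: 16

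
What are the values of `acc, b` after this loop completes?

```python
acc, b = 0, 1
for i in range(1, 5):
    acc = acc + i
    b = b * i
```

Sum and factorial of 1 to 4
`acc, b` takes the values: (0, 1) → (1, 1) → (3, 1) → (3, 2) → (6, 2) → (6, 6) → (10, 6) → (10, 24)

Answer: 10, 24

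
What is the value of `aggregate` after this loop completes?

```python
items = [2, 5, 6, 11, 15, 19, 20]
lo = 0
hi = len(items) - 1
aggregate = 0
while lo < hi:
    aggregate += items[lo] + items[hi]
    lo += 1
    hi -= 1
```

Sum of pairs from ends
`aggregate` takes the values: 0 → 22 → 46 → 67

Answer: 67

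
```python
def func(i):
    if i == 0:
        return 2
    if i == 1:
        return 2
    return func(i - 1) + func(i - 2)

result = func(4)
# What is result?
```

Build up from base cases: func(0)=2, func(1)=2, func(2)=4, func(3)=6, func(4)=10

Answer: 10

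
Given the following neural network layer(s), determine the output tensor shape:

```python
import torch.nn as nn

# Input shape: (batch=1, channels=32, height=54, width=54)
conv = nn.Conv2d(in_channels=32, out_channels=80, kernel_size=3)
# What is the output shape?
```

Input: (1, 32, 54, 54) -> Output: (1, 80, 52, 52)

Answer: (1, 80, 52, 52)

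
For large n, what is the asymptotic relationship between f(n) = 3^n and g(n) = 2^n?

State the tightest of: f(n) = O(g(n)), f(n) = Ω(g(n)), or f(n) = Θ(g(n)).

3^n vs 2^n: f(n) = Ω(g(n)) but not O(g(n)) — 3^n grows strictly faster than 2^n.

Answer: f(n) = Ω(g(n)) but not O(g(n)) — 3^n grows strictly faster than 2^n.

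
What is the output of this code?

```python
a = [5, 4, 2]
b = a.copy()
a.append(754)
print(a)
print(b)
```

Key concept: list.copy() creates independent copy.
Step by step:
`a = [5, 4, 2]` → a = [5, 4, 2]
`b = a.copy()` → b = [5, 4, 2]
`a.append(754)` → a = [5, 4, 2, 754]
`print(a)` → prints [5, 4, 2, 754]
`print(b)` → prints [5, 4, 2]

Answer:
[5, 4, 2, 754]
[5, 4, 2]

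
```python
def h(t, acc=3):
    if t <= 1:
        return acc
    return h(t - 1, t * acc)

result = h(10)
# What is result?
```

Accumulator trace (n, acc): (10, 3) -> (9, 30) -> (8, 270) -> (7, 2160) -> (6, 15120) -> (5, 90720) -> (4, 453600) -> (3, 1814400) -> (2, 5443200) -> (1, 10886400) -> return 10886400

Answer: 10886400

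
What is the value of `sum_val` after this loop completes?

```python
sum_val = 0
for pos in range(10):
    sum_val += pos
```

Sum of 0 to 9 = 45
`sum_val` takes the values: 0 → 1 → 3 → 6 → 10 → 15 → 21 → 28 → 36 → 45

Answer: 45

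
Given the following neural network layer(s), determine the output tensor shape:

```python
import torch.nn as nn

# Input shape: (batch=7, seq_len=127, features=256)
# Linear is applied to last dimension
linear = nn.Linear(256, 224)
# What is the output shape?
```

Input: (7, 127, 256) -> Output: (7, 127, 224)

Answer: (7, 127, 224)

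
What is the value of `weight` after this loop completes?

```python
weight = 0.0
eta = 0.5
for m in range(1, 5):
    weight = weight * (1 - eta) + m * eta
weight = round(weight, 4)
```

Moving average with lr=0.5
`weight` takes the values: 0.0 → 0.5 → 1.25 → 2.125 → 3.0625

Answer: 3.0625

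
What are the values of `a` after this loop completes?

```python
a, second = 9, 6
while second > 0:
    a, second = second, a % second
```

GCD of 9 and 6
`a` takes the values: 9 → 6 → 3

Answer: 3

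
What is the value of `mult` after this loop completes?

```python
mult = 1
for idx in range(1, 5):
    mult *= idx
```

4! = 24
`mult` takes the values: 1 → 2 → 6 → 24

Answer: 24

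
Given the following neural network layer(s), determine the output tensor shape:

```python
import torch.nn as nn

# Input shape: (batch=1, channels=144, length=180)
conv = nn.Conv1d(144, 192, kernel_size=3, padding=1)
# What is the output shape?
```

Input: (1, 144, 180) -> Output: (1, 192, 180)

Answer: (1, 192, 180)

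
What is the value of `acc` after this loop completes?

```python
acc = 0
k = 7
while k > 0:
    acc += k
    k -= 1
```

Sum 7 down to 1
`acc` takes the values: 0 → 7 → 13 → 18 → 22 → 25 → 27 → 28

Answer: 28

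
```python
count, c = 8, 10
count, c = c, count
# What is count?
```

Trace:
`count, c = 8, 10` → count = 8; c = 10
`count, c = c, count` → count = 10; c = 8
So count = 10

Answer: 10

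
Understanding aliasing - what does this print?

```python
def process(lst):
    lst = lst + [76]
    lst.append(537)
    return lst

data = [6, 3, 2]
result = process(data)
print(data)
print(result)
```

Key concept: rebinding parameter vs mutation.
Step by step:
`data = [6, 3, 2]` → data = [6, 3, 2]
`result = process(data)` → result = [6, 3, 2, 76, 537]
`print(data)` → prints [6, 3, 2]
`print(result)` → prints [6, 3, 2, 76, 537]

Answer:
[6, 3, 2]
[6, 3, 2, 76, 537]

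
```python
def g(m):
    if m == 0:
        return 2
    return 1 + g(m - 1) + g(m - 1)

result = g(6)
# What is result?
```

g(m) = 1 + 2·g(m-1), g(0)=2. Closed form: (2+1)·2^6 - 1 = 191.

Answer: 191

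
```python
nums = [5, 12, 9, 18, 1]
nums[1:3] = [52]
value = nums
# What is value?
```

Trace:
`nums = [5, 12, 9, 18, 1]` → nums = [5, 12, 9, 18, 1]
`nums[1:3] = [52]` → nums = [5, 52, 18, 1]
`value = nums` → value = [5, 52, 18, 1]
So value = [5, 52, 18, 1]

Answer: [5, 52, 18, 1]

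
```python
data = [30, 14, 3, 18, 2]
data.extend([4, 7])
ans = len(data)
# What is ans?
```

Trace:
`data = [30, 14, 3, 18, 2]` → data = [30, 14, 3, 18, 2]
`data.extend([4, 7])` → data = [30, 14, 3, 18, 2, 4, 7]
`ans = len(data)` → ans = 7
So ans = 7

Answer: 7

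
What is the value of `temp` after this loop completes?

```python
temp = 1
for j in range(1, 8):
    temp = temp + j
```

Start at 1, add 1 through 7
`temp` takes the values: 1 → 2 → 4 → 7 → 11 → 16 → 22 → 29

Answer: 29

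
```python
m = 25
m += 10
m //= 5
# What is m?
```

Trace:
`m = 25` → m = 25
`m += 10` → m = 35
`m //= 5` → m = 7
So m = 7

Answer: 7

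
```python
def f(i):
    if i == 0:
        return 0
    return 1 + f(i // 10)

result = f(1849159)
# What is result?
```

Count of digits of 1849159: 7

Answer: 7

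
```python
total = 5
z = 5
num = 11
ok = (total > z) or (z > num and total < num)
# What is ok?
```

Trace:
`total = 5` → total = 5
`z = 5` → z = 5
`num = 11` → num = 11
`ok = (total > z) or (z > num and total < num)` → ok = False
So ok = False

Answer: False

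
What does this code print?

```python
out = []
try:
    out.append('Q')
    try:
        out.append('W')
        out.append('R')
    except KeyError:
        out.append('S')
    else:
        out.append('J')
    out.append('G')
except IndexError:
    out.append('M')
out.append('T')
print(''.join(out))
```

Execution trace: 'Q' (try body) → 'W' (inner try body) → 'R' (inner try body, no exception) → 'J' (inner else) → 'G' (try body, no exception) → 'T' (after the try/except). Output: QWRJGT

Answer: QWRJGT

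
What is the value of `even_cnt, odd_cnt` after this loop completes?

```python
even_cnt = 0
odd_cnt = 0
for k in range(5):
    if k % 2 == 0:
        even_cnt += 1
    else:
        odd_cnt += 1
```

Count evens and odds in range(5)
`even_cnt, odd_cnt` takes the values: (0, 0) → (1, 0) → (1, 1) → (2, 1) → (2, 2) → (3, 2)

Answer: 3, 2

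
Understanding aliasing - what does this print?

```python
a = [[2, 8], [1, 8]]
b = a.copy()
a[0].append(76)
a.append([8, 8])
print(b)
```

Key concept: shallow copy with nested lists.
Step by step:
`a = [[2, 8], [1, 8]]` → a = [[2, 8], [1, 8]]
`b = a.copy()` → b = [[2, 8], [1, 8]]
`a[0].append(76)` → a = [[2, 8, 76], [1, 8]]; b = [[2, 8, 76], [1, 8]]
`a.append([8, 8])` → a = [[2, 8, 76], [1, 8], [8, 8]]
`print(b)` → prints [[2, 8, 76], [1, 8]]

Answer: [[2, 8, 76], [1, 8]]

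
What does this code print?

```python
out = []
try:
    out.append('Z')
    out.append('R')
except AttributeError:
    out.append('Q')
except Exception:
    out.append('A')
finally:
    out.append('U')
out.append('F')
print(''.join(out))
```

Execution trace: 'Z' (try body) → 'R' (try body, no exception) → 'U' (finally) → 'F' (after the try/except). Output: ZRUF

Answer: ZRUF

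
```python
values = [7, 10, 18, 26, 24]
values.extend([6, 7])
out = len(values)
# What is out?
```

Trace:
`values = [7, 10, 18, 26, 24]` → values = [7, 10, 18, 26, 24]
`values.extend([6, 7])` → values = [7, 10, 18, 26, 24, 6, 7]
`out = len(values)` → out = 7
So out = 7

Answer: 7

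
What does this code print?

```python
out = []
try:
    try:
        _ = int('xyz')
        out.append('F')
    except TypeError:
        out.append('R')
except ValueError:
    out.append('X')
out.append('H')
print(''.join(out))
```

Execution trace: 'X' (outer except ValueError) → 'H' (after the try/except). Output: XH

Answer: XH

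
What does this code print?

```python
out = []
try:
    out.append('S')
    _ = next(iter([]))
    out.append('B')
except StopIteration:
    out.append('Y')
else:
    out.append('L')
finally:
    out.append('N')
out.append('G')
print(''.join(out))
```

Execution trace: 'S' (try body) → 'Y' (except StopIteration) → 'N' (finally) → 'G' (after the try/except). Output: SYNG

Answer: SYNG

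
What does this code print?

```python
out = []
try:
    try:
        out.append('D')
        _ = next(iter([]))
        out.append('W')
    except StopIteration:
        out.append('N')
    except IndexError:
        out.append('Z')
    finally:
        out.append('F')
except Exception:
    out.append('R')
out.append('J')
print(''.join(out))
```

Execution trace: 'D' (inner try body) → 'N' (inner except StopIteration) → 'F' (inner finally) → 'J' (after the try/except). Output: DNFJ

Answer: DNFJ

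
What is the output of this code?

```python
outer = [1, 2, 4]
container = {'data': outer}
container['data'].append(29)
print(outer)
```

Key concept: dict holds reference to list.
Step by step:
`outer = [1, 2, 4]` → outer = [1, 2, 4]
`container = {'data': outer}` → container = {'data': [1, 2, 4]}
`container['data'].append(29)` → outer = [1, 2, 4, 29]; container = {'data': [1, 2, 4, 29]}
`print(outer)` → prints [1, 2, 4, 29]

Answer: [1, 2, 4, 29]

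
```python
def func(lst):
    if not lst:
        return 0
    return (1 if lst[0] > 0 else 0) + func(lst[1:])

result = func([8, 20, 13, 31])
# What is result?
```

Count of positive elements in [8, 20, 13, 31] = 4

Answer: 4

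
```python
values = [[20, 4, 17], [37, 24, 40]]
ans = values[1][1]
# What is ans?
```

Trace:
`values = [[20, 4, 17], [37, 24, 40]]` → values = [[20, 4, 17], [37, 24, 40]]
`ans = values[1][1]` → ans = 24
So ans = 24

Answer: 24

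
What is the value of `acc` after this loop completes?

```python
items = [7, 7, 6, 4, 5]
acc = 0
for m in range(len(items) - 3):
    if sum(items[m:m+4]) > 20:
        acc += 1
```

Count windows with sum > 20
`acc` takes the values: 0 → 1 → 2

Answer: 2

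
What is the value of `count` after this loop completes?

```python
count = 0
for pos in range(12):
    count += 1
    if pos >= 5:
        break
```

Loop breaks when pos reaches 5, count is 6
`count` takes the values: 0 → 1 → 2 → 3 → 4 → 5 → 6

Answer: 6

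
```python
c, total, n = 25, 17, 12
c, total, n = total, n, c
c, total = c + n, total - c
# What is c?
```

Trace:
`c, total, n = 25, 17, 12` → c = 25; total = 17; n = 12
`c, total, n = total, n, c` → c = 17; total = 12; n = 25
`c, total = c + n, total - c` → c = 42; total = -5
So c = 42

Answer: 42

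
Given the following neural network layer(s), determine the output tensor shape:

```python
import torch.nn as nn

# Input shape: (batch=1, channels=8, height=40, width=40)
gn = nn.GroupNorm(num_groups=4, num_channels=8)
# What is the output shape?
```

Input: (1, 8, 40, 40) -> Output: (1, 8, 40, 40)

Answer: (1, 8, 40, 40)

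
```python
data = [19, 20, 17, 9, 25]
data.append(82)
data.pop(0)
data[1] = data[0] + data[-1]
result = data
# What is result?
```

Trace:
`data = [19, 20, 17, 9, 25]` → data = [19, 20, 17, 9, 25]
`data.append(82)` → data = [19, 20, 17, 9, 25, 82]
`data.pop(0)` → data = [20, 17, 9, 25, 82]
`data[1] = data[0] + data[-1]` → data = [20, 102, 9, 25, 82]
`result = data` → result = [20, 102, 9, 25, 82]
So result = [20, 102, 9, 25, 82]

Answer: [20, 102, 9, 25, 82]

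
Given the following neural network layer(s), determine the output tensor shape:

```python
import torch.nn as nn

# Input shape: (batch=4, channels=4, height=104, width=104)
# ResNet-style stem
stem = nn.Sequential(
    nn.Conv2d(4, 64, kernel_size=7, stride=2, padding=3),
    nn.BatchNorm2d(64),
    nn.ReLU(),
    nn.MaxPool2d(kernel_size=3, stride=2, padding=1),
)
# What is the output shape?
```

Input: (4, 4, 104, 104) -> after Conv2d 7x7 stride=2: (4, 64, 52, 52) -> Output: (4, 64, 26, 26)

Answer: (4, 64, 26, 26)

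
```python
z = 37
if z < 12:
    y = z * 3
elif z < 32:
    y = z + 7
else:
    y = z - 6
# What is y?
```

Trace:
`z = 37` → z = 37
`if z < 12: ...` → z < 12 is False, z < 32 is False, take else branch → y = 31
So y = 31

Answer: 31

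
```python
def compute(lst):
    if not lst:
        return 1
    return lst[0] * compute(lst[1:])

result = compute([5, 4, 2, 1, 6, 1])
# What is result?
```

Product over [5, 4, 2, 1, 6, 1] = 5 * 4 * 2 * 1 * 6 * 1 = 240

Answer: 240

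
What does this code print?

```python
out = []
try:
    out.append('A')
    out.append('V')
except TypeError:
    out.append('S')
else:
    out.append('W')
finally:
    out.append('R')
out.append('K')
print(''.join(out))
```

Execution trace: 'A' (try body) → 'V' (try body, no exception) → 'W' (else) → 'R' (finally) → 'K' (after the try/except). Output: AVWRK

Answer: AVWRK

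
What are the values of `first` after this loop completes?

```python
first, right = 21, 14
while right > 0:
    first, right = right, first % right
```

GCD of 21 and 14
`first` takes the values: 21 → 14 → 7

Answer: 7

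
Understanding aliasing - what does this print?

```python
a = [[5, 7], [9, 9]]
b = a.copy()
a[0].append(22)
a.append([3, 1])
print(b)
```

Key concept: shallow copy with nested lists.
Step by step:
`a = [[5, 7], [9, 9]]` → a = [[5, 7], [9, 9]]
`b = a.copy()` → b = [[5, 7], [9, 9]]
`a[0].append(22)` → a = [[5, 7, 22], [9, 9]]; b = [[5, 7, 22], [9, 9]]
`a.append([3, 1])` → a = [[5, 7, 22], [9, 9], [3, 1]]
`print(b)` → prints [[5, 7, 22], [9, 9]]

Answer: [[5, 7, 22], [9, 9]]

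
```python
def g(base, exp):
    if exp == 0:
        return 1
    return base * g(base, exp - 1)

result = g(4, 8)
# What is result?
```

g(4, 8) = 4 * 4 * 4 * 4 * 4 * 4 * 4 * 4 = 65536

Answer: 65536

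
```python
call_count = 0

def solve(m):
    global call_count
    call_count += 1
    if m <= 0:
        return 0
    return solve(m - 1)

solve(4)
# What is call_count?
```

Linear recursion stepping by 1: 5 calls from m=4 down to ≤0.

Answer: 5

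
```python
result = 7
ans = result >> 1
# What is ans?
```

Trace:
`result = 7` → result = 7
`ans = result >> 1` → ans = 3
So ans = 3

Answer: 3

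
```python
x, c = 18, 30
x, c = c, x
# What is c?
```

Trace:
`x, c = 18, 30` → x = 18; c = 30
`x, c = c, x` → x = 30; c = 18
So c = 18

Answer: 18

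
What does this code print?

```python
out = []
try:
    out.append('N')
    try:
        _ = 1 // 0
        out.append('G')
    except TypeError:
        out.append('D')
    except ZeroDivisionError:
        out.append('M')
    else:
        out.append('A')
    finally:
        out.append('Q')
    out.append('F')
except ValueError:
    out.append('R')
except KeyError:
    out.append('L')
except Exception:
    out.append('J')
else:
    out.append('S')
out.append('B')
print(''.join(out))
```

Execution trace: 'N' (try body) → 'M' (inner except ZeroDivisionError) → 'Q' (inner finally) → 'F' (try body, no exception) → 'S' (else) → 'B' (after the try/except). Output: NMQFSB

Answer: NMQFSB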